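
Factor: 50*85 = 2^1*5^3*17^1=   4250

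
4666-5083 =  -417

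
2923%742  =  697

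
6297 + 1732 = 8029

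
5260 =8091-2831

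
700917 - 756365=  - 55448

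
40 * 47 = 1880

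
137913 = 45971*3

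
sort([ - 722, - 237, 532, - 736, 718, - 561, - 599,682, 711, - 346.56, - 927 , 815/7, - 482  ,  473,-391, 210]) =[ - 927, - 736  , - 722, - 599, - 561, - 482 , - 391,-346.56, - 237,815/7, 210, 473 , 532, 682,711,  718]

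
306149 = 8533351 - 8227202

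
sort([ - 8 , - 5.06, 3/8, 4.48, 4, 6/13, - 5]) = [ - 8,-5.06, - 5,3/8, 6/13, 4,4.48]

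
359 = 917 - 558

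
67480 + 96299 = 163779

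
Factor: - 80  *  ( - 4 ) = 2^6*5^1 = 320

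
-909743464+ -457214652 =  - 1366958116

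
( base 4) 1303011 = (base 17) 1884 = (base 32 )765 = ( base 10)7365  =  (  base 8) 16305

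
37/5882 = 37/5882 = 0.01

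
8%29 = 8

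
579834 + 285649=865483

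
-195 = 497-692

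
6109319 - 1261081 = 4848238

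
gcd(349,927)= 1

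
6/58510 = 3/29255 = 0.00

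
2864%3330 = 2864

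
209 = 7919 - 7710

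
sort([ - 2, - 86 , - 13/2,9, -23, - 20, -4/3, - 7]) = [- 86, - 23, - 20,-7,  -  13/2, - 2,-4/3, 9] 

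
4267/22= 193 + 21/22  =  193.95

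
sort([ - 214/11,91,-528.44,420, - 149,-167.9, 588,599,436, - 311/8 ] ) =[  -  528.44, - 167.9, - 149, - 311/8, -214/11,91,420,436, 588,599 ] 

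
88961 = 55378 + 33583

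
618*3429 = 2119122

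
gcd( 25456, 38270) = 86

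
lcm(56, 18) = 504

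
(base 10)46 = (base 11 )42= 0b101110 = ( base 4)232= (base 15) 31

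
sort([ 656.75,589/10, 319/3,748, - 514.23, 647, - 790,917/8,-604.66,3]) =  [ - 790, - 604.66, - 514.23, 3,589/10, 319/3, 917/8, 647 , 656.75,748 ]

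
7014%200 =14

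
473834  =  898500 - 424666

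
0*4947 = 0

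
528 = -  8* (- 66 )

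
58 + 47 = 105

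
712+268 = 980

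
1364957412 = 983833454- - 381123958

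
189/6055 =27/865 = 0.03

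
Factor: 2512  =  2^4* 157^1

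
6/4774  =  3/2387 = 0.00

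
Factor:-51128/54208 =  - 2^(-3 )*11^( - 1)*83^1= -83/88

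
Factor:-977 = -977^1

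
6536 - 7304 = -768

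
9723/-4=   -  9723/4 = - 2430.75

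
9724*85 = 826540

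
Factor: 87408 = 2^4* 3^2 * 607^1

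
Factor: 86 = 2^1 *43^1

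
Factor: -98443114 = - 2^1*7^1*11^1*113^1*5657^1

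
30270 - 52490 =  - 22220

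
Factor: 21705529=21705529^1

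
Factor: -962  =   - 2^1*13^1*37^1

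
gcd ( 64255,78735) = 905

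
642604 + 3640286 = 4282890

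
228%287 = 228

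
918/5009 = 918/5009 = 0.18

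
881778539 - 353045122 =528733417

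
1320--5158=6478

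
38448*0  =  0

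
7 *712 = 4984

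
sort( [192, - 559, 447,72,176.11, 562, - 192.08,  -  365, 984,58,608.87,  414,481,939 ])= [ - 559, - 365,  -  192.08,58,72,176.11,192,414, 447, 481,562,608.87,939,984]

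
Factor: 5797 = 11^1*17^1*31^1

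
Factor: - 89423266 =-2^1*1999^1*22367^1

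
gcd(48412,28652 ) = 988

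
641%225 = 191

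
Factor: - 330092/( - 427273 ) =2^2*11^( - 1)*31^( - 1)*179^( - 1)*11789^1  =  47156/61039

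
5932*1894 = 11235208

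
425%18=11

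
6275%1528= 163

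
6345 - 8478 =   -  2133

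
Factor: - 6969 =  - 3^1*23^1*101^1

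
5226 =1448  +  3778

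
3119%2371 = 748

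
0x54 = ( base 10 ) 84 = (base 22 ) 3i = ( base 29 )2Q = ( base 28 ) 30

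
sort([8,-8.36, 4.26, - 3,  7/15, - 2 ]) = [ - 8.36, - 3, - 2,7/15,4.26,8]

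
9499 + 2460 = 11959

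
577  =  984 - 407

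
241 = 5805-5564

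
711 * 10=7110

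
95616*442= 42262272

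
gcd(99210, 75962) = 2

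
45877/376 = 45877/376=122.01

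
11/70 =11/70 = 0.16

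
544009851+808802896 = 1352812747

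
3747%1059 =570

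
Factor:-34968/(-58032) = 47/78 = 2^( - 1)*3^( - 1 )*13^( - 1 )*47^1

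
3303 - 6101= - 2798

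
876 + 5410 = 6286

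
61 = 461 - 400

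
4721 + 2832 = 7553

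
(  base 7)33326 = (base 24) EDN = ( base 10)8399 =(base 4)2003033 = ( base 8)20317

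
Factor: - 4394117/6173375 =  - 5^( -3)*7^1 * 29^( - 1)*109^1*131^ ( - 1)*443^1=-338009/474875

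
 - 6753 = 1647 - 8400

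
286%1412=286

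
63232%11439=6037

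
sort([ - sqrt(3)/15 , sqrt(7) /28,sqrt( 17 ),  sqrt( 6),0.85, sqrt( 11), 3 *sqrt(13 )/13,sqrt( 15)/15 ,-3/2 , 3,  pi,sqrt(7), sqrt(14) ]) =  [  -  3/2, - sqrt( 3 ) /15,sqrt(7) /28,sqrt( 15)/15,3*sqrt( 13)/13,0.85,sqrt(6 ),sqrt( 7),3,pi, sqrt(11),sqrt(14 ),sqrt( 17) ]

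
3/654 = 1/218 = 0.00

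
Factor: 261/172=2^(-2 )*3^2*29^1*43^( - 1)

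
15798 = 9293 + 6505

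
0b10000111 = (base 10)135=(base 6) 343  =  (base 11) 113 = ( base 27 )50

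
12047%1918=539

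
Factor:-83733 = -3^1 * 13^1*19^1*113^1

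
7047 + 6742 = 13789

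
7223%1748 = 231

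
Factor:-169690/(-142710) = 239/201=3^( - 1)* 67^ (  -  1)*239^1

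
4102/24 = 170 + 11/12 = 170.92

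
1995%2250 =1995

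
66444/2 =33222=   33222.00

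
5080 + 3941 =9021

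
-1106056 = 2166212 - 3272268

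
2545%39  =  10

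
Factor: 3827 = 43^1 *89^1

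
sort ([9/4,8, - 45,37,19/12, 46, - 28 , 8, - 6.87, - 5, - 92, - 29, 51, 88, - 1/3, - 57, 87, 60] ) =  [-92,-57 ,-45,-29,-28,  -  6.87,-5, - 1/3, 19/12, 9/4,8, 8, 37, 46, 51,60, 87,88]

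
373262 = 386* 967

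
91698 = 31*2958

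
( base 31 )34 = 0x61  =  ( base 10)97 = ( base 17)5c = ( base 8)141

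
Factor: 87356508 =2^2*3^1*53^1*137353^1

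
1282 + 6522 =7804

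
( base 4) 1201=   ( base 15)67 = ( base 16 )61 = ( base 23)45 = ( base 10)97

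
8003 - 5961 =2042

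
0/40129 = 0 = 0.00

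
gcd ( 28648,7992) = 8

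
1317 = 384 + 933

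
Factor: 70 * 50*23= 80500 = 2^2 * 5^3*7^1*23^1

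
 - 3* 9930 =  - 29790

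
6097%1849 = 550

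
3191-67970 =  - 64779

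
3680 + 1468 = 5148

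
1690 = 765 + 925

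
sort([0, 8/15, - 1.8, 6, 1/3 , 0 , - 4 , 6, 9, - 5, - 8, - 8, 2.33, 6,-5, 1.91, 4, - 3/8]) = [ - 8  , - 8, - 5, - 5,-4 , - 1.8, - 3/8, 0 , 0, 1/3 , 8/15, 1.91,  2.33, 4, 6,6 , 6, 9]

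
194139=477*407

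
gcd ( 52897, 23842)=13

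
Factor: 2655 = 3^2 * 5^1*59^1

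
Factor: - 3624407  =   - 3624407^1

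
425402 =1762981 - 1337579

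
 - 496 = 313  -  809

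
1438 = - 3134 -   -  4572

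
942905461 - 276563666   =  666341795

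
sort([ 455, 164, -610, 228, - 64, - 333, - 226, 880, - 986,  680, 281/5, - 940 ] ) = [ - 986, - 940, - 610,  -  333, - 226, - 64, 281/5, 164,228 , 455, 680, 880]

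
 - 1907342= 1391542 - 3298884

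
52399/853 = 52399/853 = 61.43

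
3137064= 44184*71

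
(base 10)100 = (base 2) 1100100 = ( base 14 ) 72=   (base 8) 144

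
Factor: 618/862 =3^1*103^1*431^ (  -  1)= 309/431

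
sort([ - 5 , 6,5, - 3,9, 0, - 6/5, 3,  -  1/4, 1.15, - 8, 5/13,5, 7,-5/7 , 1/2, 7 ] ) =[ - 8, - 5, - 3, - 6/5, - 5/7, - 1/4, 0, 5/13, 1/2 , 1.15,3,  5, 5,6,7,7, 9]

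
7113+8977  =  16090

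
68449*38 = 2601062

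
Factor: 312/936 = 3^( - 1 ) = 1/3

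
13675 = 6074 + 7601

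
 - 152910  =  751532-904442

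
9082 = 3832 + 5250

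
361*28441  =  10267201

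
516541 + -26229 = 490312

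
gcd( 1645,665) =35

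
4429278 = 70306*63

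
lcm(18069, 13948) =795036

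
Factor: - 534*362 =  - 2^2 * 3^1*89^1*181^1 = -  193308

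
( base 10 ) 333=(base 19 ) HA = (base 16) 14D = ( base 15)173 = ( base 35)9i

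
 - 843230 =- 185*4558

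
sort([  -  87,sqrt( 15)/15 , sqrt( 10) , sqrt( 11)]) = [ - 87, sqrt( 15)/15, sqrt(10), sqrt( 11 )]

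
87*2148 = 186876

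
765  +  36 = 801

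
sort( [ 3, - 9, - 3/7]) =[ - 9, - 3/7,3]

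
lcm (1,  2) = 2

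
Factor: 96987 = 3^1  *11^1*2939^1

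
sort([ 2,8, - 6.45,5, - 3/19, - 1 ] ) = [ - 6.45,-1, - 3/19,2, 5, 8] 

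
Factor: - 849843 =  - 3^2 *94427^1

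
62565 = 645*97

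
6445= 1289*5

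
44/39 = 44/39 = 1.13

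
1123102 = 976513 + 146589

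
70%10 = 0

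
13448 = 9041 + 4407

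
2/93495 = 2/93495 = 0.00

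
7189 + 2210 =9399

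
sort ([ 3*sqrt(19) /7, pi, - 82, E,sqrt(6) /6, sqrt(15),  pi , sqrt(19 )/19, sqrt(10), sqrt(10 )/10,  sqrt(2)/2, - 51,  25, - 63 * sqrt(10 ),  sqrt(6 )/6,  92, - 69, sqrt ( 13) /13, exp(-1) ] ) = [ - 63*sqrt(10),  -  82,-69, - 51,sqrt(19) /19,sqrt( 13)/13,sqrt( 10)/10, exp(-1 ),sqrt(6 ) /6, sqrt( 6)/6,sqrt(2) /2 , 3 * sqrt(19) /7,E,pi,pi, sqrt(10), sqrt(15 ), 25, 92]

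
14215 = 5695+8520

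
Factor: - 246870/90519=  - 2^1 * 3^1*5^1*11^(-1 ) = - 30/11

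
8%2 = 0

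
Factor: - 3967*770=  - 2^1 * 5^1*7^1 *11^1*3967^1 = -3054590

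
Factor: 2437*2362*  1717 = 2^1*17^1*101^1*1181^1 *2437^1 = 9883385098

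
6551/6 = 6551/6 = 1091.83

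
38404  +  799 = 39203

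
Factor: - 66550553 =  - 66550553^1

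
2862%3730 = 2862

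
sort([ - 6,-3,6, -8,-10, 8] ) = [-10, - 8,-6, - 3, 6, 8 ] 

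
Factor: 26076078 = 2^1 * 3^2 * 7^1*206953^1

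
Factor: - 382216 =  - 2^3*47777^1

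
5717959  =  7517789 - 1799830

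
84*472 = 39648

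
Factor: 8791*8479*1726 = 128654122414 = 2^1*59^1*61^1*139^1*149^1 * 863^1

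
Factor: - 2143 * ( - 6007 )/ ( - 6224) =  - 2^( - 4)*389^( - 1 )*2143^1*6007^1 = - 12873001/6224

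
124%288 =124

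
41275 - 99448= -58173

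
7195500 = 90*79950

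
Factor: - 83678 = -2^1*7^1* 43^1*139^1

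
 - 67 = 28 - 95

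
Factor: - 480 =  - 2^5*3^1 * 5^1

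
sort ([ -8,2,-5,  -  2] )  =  [ - 8, - 5,  -  2,2]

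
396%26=6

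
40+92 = 132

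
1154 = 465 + 689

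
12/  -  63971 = -1 + 63959/63971=- 0.00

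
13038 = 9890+3148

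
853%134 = 49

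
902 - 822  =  80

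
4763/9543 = 4763/9543 = 0.50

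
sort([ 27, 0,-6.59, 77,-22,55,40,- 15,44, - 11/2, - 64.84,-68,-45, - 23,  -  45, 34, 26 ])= [-68, - 64.84, - 45,-45,  -  23, - 22,-15,-6.59, - 11/2,0, 26, 27,34, 40,44, 55,77 ]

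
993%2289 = 993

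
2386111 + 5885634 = 8271745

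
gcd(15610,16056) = 446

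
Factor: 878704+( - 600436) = 2^2 *3^1*23189^1 = 278268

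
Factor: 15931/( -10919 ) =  - 89/61=-61^( - 1) * 89^1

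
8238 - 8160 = 78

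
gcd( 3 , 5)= 1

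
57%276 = 57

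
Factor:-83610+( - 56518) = -140128 = - 2^5*29^1*151^1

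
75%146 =75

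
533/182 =2 + 13/14 = 2.93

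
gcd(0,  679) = 679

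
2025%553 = 366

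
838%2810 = 838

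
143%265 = 143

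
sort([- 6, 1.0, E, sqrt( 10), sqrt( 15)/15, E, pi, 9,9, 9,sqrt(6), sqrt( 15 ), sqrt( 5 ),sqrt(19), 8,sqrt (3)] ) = [-6,sqrt( 15) /15, 1.0,sqrt(3), sqrt ( 5 ), sqrt (6), E, E, pi,sqrt( 10),sqrt( 15), sqrt (19), 8,  9, 9,  9] 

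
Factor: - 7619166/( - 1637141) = 2^1*3^2*11^( - 1)*31^( - 1 )*4801^( - 1 )*423287^1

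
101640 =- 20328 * ( - 5 ) 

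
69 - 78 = -9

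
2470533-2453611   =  16922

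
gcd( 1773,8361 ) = 9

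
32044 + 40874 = 72918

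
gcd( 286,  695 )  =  1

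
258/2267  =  258/2267 = 0.11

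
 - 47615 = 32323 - 79938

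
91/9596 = 91/9596 = 0.01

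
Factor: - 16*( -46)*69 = 2^5 * 3^1  *23^2=   50784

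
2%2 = 0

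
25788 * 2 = 51576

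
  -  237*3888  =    -  921456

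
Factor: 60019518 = 2^1*3^1*13^1*19^1*40499^1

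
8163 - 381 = 7782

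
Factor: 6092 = 2^2*1523^1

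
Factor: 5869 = 5869^1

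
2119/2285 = 2119/2285 =0.93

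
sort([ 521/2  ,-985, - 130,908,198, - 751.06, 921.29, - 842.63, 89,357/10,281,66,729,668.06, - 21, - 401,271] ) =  [ - 985, -842.63, - 751.06, - 401, - 130, - 21,357/10, 66,89,  198, 521/2,271, 281, 668.06, 729,908, 921.29]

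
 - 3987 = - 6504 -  -2517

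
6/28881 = 2/9627 = 0.00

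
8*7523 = 60184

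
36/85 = 36/85 = 0.42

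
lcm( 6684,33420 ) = 33420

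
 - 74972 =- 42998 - 31974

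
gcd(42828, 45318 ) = 498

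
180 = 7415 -7235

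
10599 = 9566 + 1033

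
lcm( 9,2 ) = 18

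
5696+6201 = 11897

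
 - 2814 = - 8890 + 6076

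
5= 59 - 54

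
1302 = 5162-3860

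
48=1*48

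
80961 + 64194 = 145155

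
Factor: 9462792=2^3*3^1 *47^1*8389^1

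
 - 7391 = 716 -8107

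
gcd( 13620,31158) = 6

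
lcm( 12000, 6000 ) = 12000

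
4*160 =640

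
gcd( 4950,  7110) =90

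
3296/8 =412 = 412.00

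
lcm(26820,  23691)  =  1421460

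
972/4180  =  243/1045 = 0.23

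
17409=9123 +8286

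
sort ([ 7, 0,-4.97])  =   [ -4.97,0,7 ]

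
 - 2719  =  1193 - 3912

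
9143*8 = 73144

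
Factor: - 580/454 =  - 2^1*5^1*29^1*227^(-1 ) = - 290/227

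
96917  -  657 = 96260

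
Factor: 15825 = 3^1* 5^2*211^1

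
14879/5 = 2975 +4/5 = 2975.80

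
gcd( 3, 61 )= 1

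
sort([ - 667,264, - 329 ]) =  [  -  667, - 329 , 264] 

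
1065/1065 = 1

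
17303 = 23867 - 6564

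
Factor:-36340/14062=- 230/89 = -2^1*5^1*23^1 * 89^( - 1) 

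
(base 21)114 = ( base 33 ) E4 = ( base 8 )722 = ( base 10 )466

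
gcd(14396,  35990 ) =7198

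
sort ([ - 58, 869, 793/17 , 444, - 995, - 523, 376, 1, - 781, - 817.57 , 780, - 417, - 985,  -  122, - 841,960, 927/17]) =[ - 995, - 985, - 841, - 817.57,  -  781, - 523, - 417,-122, - 58,  1, 793/17 , 927/17,  376, 444, 780, 869 , 960 ] 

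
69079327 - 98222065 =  - 29142738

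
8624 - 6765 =1859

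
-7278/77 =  - 7278/77 = - 94.52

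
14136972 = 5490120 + 8646852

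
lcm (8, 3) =24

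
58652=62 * 946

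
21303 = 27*789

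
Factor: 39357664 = 2^5*19^2*3407^1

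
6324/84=527/7 = 75.29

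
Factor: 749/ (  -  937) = -7^1*107^1  *  937^(-1)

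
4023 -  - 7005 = 11028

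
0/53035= 0 = 0.00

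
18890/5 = 3778=   3778.00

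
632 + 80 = 712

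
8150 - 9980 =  - 1830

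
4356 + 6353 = 10709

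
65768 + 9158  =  74926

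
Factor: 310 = 2^1*5^1*31^1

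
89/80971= 89/80971 = 0.00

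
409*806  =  329654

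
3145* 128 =402560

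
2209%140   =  109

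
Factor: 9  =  3^2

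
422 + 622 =1044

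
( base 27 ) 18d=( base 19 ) 2C8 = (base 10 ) 958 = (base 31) US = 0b1110111110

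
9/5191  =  9/5191= 0.00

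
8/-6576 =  - 1  +  821/822=- 0.00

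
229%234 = 229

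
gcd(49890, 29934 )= 9978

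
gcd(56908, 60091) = 1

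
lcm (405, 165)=4455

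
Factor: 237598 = 2^1*118799^1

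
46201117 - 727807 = 45473310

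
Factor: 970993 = 271^1 * 3583^1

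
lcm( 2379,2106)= 128466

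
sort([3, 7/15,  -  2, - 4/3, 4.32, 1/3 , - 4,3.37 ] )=[ - 4, - 2, - 4/3,1/3, 7/15, 3,  3.37, 4.32] 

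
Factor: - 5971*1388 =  - 8287748  =  -2^2*7^1*347^1*853^1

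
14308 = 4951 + 9357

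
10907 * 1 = 10907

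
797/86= 797/86 = 9.27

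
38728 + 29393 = 68121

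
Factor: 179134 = 2^1*89567^1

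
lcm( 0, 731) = 0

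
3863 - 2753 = 1110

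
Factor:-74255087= -251^1 * 295837^1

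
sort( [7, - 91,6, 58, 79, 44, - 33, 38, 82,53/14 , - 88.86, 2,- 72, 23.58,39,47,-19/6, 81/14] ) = [ - 91,-88.86, - 72 , - 33, - 19/6, 2,53/14, 81/14, 6, 7, 23.58, 38, 39,44 , 47, 58, 79, 82]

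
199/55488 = 199/55488 = 0.00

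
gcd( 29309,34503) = 371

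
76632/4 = 19158 = 19158.00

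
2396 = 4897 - 2501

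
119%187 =119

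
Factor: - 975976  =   - 2^3 * 121997^1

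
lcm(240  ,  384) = 1920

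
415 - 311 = 104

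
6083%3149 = 2934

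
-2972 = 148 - 3120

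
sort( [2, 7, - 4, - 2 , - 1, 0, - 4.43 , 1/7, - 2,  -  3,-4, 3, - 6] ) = [-6,  -  4.43, - 4, - 4, - 3,-2, - 2, - 1, 0,1/7,2,3,7]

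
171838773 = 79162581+92676192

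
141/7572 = 47/2524 = 0.02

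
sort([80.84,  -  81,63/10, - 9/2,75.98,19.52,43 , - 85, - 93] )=[ - 93, - 85  , - 81,-9/2, 63/10, 19.52,  43,75.98, 80.84]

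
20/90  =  2/9=   0.22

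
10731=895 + 9836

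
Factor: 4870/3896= 5/4 =2^( - 2 )*5^1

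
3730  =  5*746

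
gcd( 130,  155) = 5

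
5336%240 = 56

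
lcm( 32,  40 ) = 160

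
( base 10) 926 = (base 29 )12r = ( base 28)152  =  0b1110011110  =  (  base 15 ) 41B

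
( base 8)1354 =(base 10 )748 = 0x2EC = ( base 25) 14n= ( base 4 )23230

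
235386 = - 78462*( - 3)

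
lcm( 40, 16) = 80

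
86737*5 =433685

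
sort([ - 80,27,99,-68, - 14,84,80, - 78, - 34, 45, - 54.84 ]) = [ - 80 , - 78, - 68, - 54.84, - 34, - 14,27 , 45, 80,  84, 99 ] 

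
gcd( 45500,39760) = 140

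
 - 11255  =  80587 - 91842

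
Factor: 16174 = 2^1*8087^1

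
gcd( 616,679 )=7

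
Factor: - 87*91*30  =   - 2^1*3^2  *  5^1 * 7^1* 13^1 * 29^1 = -237510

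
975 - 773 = 202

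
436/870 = 218/435 = 0.50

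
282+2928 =3210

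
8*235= 1880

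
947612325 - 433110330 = 514501995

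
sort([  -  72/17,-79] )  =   [ - 79,  -  72/17]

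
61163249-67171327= - 6008078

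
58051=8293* 7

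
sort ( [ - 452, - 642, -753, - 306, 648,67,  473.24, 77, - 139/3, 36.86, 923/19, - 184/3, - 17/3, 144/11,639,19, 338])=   [ - 753, - 642,-452 , - 306 ,  -  184/3, - 139/3 , - 17/3,  144/11,19, 36.86, 923/19, 67,77, 338, 473.24, 639, 648 ]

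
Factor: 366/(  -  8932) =- 183/4466=- 2^(-1 )*3^1*7^(- 1)*11^( - 1)*29^( - 1)*61^1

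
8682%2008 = 650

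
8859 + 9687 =18546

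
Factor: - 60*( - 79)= 2^2 *3^1*5^1*79^1 = 4740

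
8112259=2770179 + 5342080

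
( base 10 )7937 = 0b1111100000001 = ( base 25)chc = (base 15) 2542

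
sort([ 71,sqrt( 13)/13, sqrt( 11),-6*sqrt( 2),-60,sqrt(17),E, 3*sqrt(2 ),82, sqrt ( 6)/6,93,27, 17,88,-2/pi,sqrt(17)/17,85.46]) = [ -60, -6 * sqrt( 2), - 2/pi,  sqrt( 17 ) /17,sqrt(13)/13,sqrt(6)/6, E,sqrt(11),sqrt( 17 ), 3*sqrt(2 ),17,27,71, 82, 85.46,88,93]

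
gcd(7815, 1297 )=1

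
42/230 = 21/115 = 0.18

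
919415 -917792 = 1623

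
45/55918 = 45/55918 = 0.00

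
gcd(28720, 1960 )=40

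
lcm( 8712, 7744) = 69696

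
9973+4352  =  14325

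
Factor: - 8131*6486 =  - 2^1*3^1*23^1 * 47^2* 173^1=- 52737666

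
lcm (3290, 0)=0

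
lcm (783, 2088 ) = 6264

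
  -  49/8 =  - 49/8 = -6.12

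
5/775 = 1/155 = 0.01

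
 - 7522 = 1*( - 7522)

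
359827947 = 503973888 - 144145941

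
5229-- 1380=6609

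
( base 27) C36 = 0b10001010000011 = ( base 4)2022003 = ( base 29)AEJ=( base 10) 8835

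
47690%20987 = 5716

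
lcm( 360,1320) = 3960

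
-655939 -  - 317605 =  - 338334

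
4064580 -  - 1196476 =5261056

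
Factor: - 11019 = - 3^1*3673^1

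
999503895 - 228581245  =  770922650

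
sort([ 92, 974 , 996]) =[ 92, 974, 996]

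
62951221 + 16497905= 79449126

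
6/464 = 3/232= 0.01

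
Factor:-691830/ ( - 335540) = 2^(-1 ) * 3^2*19^( - 1)* 883^( - 1)*7687^1 = 69183/33554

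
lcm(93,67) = 6231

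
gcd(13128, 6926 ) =2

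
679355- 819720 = - 140365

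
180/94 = 1 + 43/47 = 1.91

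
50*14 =700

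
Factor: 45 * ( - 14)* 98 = -61740 = -2^2*3^2* 5^1*7^3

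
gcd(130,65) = 65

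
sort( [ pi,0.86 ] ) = [0.86 , pi ] 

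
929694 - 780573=149121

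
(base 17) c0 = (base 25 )84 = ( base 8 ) 314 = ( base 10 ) 204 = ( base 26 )7M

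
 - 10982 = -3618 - 7364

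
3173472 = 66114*48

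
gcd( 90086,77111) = 1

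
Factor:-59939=  -  11^1*5449^1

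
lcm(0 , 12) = 0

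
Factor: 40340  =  2^2*5^1*2017^1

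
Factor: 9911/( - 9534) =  - 2^( - 1)*3^( - 1 )*7^ (-1 )*11^1*17^1*53^1*227^( - 1)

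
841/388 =841/388 = 2.17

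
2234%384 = 314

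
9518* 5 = 47590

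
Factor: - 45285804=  - 2^2*3^4*23^1*59^1 * 103^1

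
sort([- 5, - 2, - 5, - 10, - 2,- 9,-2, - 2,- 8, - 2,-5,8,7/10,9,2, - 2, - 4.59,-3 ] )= [-10,-9,-8, - 5, - 5, - 5, - 4.59, - 3,-2,-2, -2, - 2, - 2,-2, 7/10,2,8,  9]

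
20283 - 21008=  - 725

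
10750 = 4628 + 6122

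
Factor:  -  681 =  -3^1 * 227^1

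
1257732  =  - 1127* (  -  1116)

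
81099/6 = 27033/2= 13516.50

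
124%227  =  124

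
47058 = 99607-52549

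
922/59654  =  461/29827= 0.02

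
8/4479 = 8/4479 =0.00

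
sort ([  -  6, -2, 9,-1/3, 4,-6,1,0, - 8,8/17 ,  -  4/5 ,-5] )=[ - 8, - 6, -6, - 5, - 2, - 4/5,- 1/3, 0 , 8/17, 1, 4 , 9]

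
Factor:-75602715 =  - 3^1 * 5^1* 5040181^1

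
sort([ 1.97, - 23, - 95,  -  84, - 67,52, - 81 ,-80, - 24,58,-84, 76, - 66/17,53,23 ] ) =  [ - 95, - 84, - 84  , - 81,-80,-67, - 24, - 23, - 66/17,1.97,23,52,53 , 58,76 ] 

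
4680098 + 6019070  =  10699168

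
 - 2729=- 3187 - -458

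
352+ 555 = 907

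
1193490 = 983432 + 210058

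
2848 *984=2802432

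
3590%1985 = 1605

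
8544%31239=8544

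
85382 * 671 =57291322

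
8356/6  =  4178/3 = 1392.67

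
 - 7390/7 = -7390/7=   -1055.71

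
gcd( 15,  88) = 1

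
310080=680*456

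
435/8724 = 145/2908 = 0.05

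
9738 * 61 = 594018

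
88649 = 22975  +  65674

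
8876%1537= 1191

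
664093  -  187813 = 476280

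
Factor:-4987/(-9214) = 2^( - 1 )*17^(-1 )*271^(- 1 ) *4987^1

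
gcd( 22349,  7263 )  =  1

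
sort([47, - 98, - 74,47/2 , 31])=[ - 98, - 74,47/2 , 31 , 47 ] 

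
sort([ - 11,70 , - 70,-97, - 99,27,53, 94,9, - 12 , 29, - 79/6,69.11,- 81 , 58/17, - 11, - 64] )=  [- 99, - 97, - 81, - 70, - 64, - 79/6, - 12, - 11, - 11,58/17 , 9,27,29, 53,69.11 , 70,94] 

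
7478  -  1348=6130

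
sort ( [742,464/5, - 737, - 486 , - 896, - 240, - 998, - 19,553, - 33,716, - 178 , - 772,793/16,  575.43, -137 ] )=[ - 998,  -  896, - 772, - 737, - 486,  -  240, - 178,-137, - 33, - 19,793/16, 464/5,553,575.43,716,  742]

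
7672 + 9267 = 16939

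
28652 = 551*52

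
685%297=91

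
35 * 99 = 3465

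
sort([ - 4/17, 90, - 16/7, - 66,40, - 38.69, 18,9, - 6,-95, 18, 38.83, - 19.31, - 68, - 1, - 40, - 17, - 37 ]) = [ - 95, - 68, - 66,  -  40, - 38.69, - 37, - 19.31, - 17,-6, - 16/7, - 1, -4/17 , 9, 18, 18,38.83,40, 90]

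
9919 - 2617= 7302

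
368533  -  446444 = -77911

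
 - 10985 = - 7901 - 3084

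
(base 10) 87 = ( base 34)2j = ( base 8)127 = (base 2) 1010111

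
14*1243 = 17402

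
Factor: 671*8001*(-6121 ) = - 32861635191 = -  3^2*7^1*11^1*61^1*127^1*6121^1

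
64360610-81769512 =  - 17408902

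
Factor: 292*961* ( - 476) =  - 2^4*7^1*17^1 * 31^2  *73^1 = - 133571312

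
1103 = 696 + 407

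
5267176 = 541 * 9736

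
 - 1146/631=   -  1146/631 = - 1.82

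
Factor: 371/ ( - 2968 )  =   - 1/8 = -  2^( - 3)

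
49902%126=6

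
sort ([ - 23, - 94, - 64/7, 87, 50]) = [ - 94, - 23, - 64/7, 50,87]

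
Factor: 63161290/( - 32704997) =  - 2^1 * 5^1* 13^ ( - 1 )*17^1*47^(-1)*79^1 * 4703^1*53527^( - 1) 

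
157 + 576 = 733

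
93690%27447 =11349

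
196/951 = 196/951= 0.21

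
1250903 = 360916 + 889987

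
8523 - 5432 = 3091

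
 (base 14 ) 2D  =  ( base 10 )41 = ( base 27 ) 1e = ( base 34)17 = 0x29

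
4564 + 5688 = 10252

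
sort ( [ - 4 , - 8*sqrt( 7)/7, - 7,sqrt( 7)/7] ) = [ - 7, - 4, - 8*sqrt (7 )/7,sqrt ( 7)/7] 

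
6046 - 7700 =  - 1654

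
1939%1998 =1939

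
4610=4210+400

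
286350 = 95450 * 3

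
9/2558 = 9/2558=   0.00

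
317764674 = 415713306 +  - 97948632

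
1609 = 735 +874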